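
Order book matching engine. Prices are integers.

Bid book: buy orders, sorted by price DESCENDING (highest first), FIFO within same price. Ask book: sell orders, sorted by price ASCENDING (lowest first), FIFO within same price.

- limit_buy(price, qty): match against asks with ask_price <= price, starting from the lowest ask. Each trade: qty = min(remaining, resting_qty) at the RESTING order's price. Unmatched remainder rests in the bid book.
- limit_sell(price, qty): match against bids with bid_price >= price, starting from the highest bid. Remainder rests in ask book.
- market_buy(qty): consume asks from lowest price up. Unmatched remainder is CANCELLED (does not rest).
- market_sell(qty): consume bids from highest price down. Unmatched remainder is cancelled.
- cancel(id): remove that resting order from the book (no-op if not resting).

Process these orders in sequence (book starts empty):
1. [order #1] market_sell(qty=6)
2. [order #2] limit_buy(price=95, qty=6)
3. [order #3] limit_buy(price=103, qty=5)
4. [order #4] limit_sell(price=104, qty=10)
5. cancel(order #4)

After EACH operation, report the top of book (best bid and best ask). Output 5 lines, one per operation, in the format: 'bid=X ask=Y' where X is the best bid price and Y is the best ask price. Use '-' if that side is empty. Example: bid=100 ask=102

Answer: bid=- ask=-
bid=95 ask=-
bid=103 ask=-
bid=103 ask=104
bid=103 ask=-

Derivation:
After op 1 [order #1] market_sell(qty=6): fills=none; bids=[-] asks=[-]
After op 2 [order #2] limit_buy(price=95, qty=6): fills=none; bids=[#2:6@95] asks=[-]
After op 3 [order #3] limit_buy(price=103, qty=5): fills=none; bids=[#3:5@103 #2:6@95] asks=[-]
After op 4 [order #4] limit_sell(price=104, qty=10): fills=none; bids=[#3:5@103 #2:6@95] asks=[#4:10@104]
After op 5 cancel(order #4): fills=none; bids=[#3:5@103 #2:6@95] asks=[-]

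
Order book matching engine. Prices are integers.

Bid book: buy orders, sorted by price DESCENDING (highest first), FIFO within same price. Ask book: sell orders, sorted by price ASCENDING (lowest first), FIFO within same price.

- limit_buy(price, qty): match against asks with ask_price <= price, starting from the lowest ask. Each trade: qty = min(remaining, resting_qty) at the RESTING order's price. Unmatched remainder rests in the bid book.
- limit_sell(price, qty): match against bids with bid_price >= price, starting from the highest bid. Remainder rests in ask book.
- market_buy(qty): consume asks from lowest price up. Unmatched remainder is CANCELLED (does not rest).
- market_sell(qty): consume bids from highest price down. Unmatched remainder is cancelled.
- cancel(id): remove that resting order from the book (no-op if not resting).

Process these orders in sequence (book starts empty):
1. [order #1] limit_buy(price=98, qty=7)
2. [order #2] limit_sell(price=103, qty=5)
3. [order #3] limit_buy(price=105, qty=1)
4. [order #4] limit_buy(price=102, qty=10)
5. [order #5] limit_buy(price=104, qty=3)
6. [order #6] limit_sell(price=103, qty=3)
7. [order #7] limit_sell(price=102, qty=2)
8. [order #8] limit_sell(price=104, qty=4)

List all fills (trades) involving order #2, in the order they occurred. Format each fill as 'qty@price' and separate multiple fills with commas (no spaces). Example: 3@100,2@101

After op 1 [order #1] limit_buy(price=98, qty=7): fills=none; bids=[#1:7@98] asks=[-]
After op 2 [order #2] limit_sell(price=103, qty=5): fills=none; bids=[#1:7@98] asks=[#2:5@103]
After op 3 [order #3] limit_buy(price=105, qty=1): fills=#3x#2:1@103; bids=[#1:7@98] asks=[#2:4@103]
After op 4 [order #4] limit_buy(price=102, qty=10): fills=none; bids=[#4:10@102 #1:7@98] asks=[#2:4@103]
After op 5 [order #5] limit_buy(price=104, qty=3): fills=#5x#2:3@103; bids=[#4:10@102 #1:7@98] asks=[#2:1@103]
After op 6 [order #6] limit_sell(price=103, qty=3): fills=none; bids=[#4:10@102 #1:7@98] asks=[#2:1@103 #6:3@103]
After op 7 [order #7] limit_sell(price=102, qty=2): fills=#4x#7:2@102; bids=[#4:8@102 #1:7@98] asks=[#2:1@103 #6:3@103]
After op 8 [order #8] limit_sell(price=104, qty=4): fills=none; bids=[#4:8@102 #1:7@98] asks=[#2:1@103 #6:3@103 #8:4@104]

Answer: 1@103,3@103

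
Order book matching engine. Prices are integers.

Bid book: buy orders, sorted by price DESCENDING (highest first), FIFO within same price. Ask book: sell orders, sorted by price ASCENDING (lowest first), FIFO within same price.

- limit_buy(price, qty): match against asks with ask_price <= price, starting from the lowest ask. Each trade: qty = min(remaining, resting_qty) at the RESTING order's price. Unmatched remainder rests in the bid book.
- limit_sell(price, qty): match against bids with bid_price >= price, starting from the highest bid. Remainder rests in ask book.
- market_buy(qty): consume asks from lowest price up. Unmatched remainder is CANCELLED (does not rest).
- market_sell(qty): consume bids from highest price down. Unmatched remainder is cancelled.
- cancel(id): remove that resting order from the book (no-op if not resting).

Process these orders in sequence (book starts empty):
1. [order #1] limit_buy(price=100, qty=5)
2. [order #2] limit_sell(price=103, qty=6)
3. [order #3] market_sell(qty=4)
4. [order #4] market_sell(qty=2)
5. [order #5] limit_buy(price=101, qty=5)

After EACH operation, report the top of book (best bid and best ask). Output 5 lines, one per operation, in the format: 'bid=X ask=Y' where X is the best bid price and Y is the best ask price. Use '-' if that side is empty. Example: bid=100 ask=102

After op 1 [order #1] limit_buy(price=100, qty=5): fills=none; bids=[#1:5@100] asks=[-]
After op 2 [order #2] limit_sell(price=103, qty=6): fills=none; bids=[#1:5@100] asks=[#2:6@103]
After op 3 [order #3] market_sell(qty=4): fills=#1x#3:4@100; bids=[#1:1@100] asks=[#2:6@103]
After op 4 [order #4] market_sell(qty=2): fills=#1x#4:1@100; bids=[-] asks=[#2:6@103]
After op 5 [order #5] limit_buy(price=101, qty=5): fills=none; bids=[#5:5@101] asks=[#2:6@103]

Answer: bid=100 ask=-
bid=100 ask=103
bid=100 ask=103
bid=- ask=103
bid=101 ask=103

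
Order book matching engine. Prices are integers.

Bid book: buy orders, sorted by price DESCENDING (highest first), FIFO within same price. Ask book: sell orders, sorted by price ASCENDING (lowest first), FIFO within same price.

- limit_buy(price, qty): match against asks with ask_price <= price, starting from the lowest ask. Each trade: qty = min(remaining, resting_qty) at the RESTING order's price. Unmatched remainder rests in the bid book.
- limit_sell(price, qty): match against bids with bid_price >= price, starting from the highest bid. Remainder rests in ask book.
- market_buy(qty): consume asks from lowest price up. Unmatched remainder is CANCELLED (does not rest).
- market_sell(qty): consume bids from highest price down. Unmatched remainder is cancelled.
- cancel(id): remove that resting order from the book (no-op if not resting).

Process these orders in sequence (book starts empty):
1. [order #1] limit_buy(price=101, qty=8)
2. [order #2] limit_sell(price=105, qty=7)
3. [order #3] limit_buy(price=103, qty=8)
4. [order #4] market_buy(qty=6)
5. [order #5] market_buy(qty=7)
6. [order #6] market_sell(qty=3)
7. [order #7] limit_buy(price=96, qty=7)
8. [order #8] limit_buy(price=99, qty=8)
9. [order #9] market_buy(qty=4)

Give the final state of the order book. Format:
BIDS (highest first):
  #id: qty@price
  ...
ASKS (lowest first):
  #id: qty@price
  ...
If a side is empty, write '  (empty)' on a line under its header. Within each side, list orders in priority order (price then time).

After op 1 [order #1] limit_buy(price=101, qty=8): fills=none; bids=[#1:8@101] asks=[-]
After op 2 [order #2] limit_sell(price=105, qty=7): fills=none; bids=[#1:8@101] asks=[#2:7@105]
After op 3 [order #3] limit_buy(price=103, qty=8): fills=none; bids=[#3:8@103 #1:8@101] asks=[#2:7@105]
After op 4 [order #4] market_buy(qty=6): fills=#4x#2:6@105; bids=[#3:8@103 #1:8@101] asks=[#2:1@105]
After op 5 [order #5] market_buy(qty=7): fills=#5x#2:1@105; bids=[#3:8@103 #1:8@101] asks=[-]
After op 6 [order #6] market_sell(qty=3): fills=#3x#6:3@103; bids=[#3:5@103 #1:8@101] asks=[-]
After op 7 [order #7] limit_buy(price=96, qty=7): fills=none; bids=[#3:5@103 #1:8@101 #7:7@96] asks=[-]
After op 8 [order #8] limit_buy(price=99, qty=8): fills=none; bids=[#3:5@103 #1:8@101 #8:8@99 #7:7@96] asks=[-]
After op 9 [order #9] market_buy(qty=4): fills=none; bids=[#3:5@103 #1:8@101 #8:8@99 #7:7@96] asks=[-]

Answer: BIDS (highest first):
  #3: 5@103
  #1: 8@101
  #8: 8@99
  #7: 7@96
ASKS (lowest first):
  (empty)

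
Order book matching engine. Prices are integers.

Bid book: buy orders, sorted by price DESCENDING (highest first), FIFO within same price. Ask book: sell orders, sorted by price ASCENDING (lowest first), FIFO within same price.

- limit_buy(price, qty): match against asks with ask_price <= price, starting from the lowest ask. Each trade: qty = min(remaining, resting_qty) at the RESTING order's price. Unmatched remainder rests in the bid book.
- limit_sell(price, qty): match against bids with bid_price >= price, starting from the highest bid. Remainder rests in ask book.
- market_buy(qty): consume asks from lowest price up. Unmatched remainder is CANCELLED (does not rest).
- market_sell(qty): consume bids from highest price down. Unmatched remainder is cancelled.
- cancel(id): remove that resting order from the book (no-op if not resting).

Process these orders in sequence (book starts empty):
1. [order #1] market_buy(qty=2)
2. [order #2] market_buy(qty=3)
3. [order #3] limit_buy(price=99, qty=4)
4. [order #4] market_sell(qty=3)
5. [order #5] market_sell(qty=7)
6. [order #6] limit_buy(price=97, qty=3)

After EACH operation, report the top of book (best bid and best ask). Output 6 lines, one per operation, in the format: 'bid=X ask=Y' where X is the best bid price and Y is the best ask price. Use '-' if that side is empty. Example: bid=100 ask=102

Answer: bid=- ask=-
bid=- ask=-
bid=99 ask=-
bid=99 ask=-
bid=- ask=-
bid=97 ask=-

Derivation:
After op 1 [order #1] market_buy(qty=2): fills=none; bids=[-] asks=[-]
After op 2 [order #2] market_buy(qty=3): fills=none; bids=[-] asks=[-]
After op 3 [order #3] limit_buy(price=99, qty=4): fills=none; bids=[#3:4@99] asks=[-]
After op 4 [order #4] market_sell(qty=3): fills=#3x#4:3@99; bids=[#3:1@99] asks=[-]
After op 5 [order #5] market_sell(qty=7): fills=#3x#5:1@99; bids=[-] asks=[-]
After op 6 [order #6] limit_buy(price=97, qty=3): fills=none; bids=[#6:3@97] asks=[-]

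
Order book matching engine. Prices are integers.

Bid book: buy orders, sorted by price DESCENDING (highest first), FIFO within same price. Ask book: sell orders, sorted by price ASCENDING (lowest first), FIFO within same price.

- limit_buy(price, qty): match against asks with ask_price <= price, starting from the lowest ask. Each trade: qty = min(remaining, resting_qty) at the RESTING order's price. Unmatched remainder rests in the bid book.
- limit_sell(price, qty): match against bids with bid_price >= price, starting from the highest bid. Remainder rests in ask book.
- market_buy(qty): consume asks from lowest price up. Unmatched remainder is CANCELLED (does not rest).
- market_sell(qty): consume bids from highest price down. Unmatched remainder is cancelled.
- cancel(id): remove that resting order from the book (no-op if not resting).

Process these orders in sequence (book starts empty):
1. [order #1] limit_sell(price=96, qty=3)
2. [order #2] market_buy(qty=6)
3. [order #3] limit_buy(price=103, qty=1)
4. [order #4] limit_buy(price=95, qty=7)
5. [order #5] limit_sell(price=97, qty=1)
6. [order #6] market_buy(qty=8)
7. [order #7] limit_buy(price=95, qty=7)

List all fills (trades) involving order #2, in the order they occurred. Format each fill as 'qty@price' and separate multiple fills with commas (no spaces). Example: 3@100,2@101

After op 1 [order #1] limit_sell(price=96, qty=3): fills=none; bids=[-] asks=[#1:3@96]
After op 2 [order #2] market_buy(qty=6): fills=#2x#1:3@96; bids=[-] asks=[-]
After op 3 [order #3] limit_buy(price=103, qty=1): fills=none; bids=[#3:1@103] asks=[-]
After op 4 [order #4] limit_buy(price=95, qty=7): fills=none; bids=[#3:1@103 #4:7@95] asks=[-]
After op 5 [order #5] limit_sell(price=97, qty=1): fills=#3x#5:1@103; bids=[#4:7@95] asks=[-]
After op 6 [order #6] market_buy(qty=8): fills=none; bids=[#4:7@95] asks=[-]
After op 7 [order #7] limit_buy(price=95, qty=7): fills=none; bids=[#4:7@95 #7:7@95] asks=[-]

Answer: 3@96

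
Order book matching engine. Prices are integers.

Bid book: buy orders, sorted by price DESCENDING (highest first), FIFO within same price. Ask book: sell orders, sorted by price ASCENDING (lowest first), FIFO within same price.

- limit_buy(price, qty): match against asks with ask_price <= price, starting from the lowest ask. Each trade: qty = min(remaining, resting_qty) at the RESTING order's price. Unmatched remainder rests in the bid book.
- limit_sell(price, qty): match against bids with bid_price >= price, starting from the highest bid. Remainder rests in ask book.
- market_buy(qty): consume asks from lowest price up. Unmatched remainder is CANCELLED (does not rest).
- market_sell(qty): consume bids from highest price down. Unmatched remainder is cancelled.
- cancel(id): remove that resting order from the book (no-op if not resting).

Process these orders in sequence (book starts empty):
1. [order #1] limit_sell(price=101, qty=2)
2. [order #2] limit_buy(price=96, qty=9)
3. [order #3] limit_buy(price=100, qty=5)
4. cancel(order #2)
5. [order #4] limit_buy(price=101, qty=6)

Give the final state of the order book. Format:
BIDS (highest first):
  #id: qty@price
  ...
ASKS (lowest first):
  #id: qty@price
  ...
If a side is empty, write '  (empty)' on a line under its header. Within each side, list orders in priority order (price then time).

Answer: BIDS (highest first):
  #4: 4@101
  #3: 5@100
ASKS (lowest first):
  (empty)

Derivation:
After op 1 [order #1] limit_sell(price=101, qty=2): fills=none; bids=[-] asks=[#1:2@101]
After op 2 [order #2] limit_buy(price=96, qty=9): fills=none; bids=[#2:9@96] asks=[#1:2@101]
After op 3 [order #3] limit_buy(price=100, qty=5): fills=none; bids=[#3:5@100 #2:9@96] asks=[#1:2@101]
After op 4 cancel(order #2): fills=none; bids=[#3:5@100] asks=[#1:2@101]
After op 5 [order #4] limit_buy(price=101, qty=6): fills=#4x#1:2@101; bids=[#4:4@101 #3:5@100] asks=[-]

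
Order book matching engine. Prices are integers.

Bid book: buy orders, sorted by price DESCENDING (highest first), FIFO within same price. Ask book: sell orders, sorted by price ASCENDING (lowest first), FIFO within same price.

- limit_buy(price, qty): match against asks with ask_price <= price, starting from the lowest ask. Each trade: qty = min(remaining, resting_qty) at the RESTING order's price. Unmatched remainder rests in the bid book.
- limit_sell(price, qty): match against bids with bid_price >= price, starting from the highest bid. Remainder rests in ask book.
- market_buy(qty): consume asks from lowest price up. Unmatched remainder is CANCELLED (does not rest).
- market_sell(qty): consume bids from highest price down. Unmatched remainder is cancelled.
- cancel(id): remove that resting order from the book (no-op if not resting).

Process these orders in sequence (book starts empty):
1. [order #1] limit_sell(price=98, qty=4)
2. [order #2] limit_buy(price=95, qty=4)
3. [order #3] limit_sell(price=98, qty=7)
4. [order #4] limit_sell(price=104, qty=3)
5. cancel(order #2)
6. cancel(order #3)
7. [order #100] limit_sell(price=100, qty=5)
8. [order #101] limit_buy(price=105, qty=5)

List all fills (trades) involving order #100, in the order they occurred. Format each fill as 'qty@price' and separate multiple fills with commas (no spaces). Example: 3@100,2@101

After op 1 [order #1] limit_sell(price=98, qty=4): fills=none; bids=[-] asks=[#1:4@98]
After op 2 [order #2] limit_buy(price=95, qty=4): fills=none; bids=[#2:4@95] asks=[#1:4@98]
After op 3 [order #3] limit_sell(price=98, qty=7): fills=none; bids=[#2:4@95] asks=[#1:4@98 #3:7@98]
After op 4 [order #4] limit_sell(price=104, qty=3): fills=none; bids=[#2:4@95] asks=[#1:4@98 #3:7@98 #4:3@104]
After op 5 cancel(order #2): fills=none; bids=[-] asks=[#1:4@98 #3:7@98 #4:3@104]
After op 6 cancel(order #3): fills=none; bids=[-] asks=[#1:4@98 #4:3@104]
After op 7 [order #100] limit_sell(price=100, qty=5): fills=none; bids=[-] asks=[#1:4@98 #100:5@100 #4:3@104]
After op 8 [order #101] limit_buy(price=105, qty=5): fills=#101x#1:4@98 #101x#100:1@100; bids=[-] asks=[#100:4@100 #4:3@104]

Answer: 1@100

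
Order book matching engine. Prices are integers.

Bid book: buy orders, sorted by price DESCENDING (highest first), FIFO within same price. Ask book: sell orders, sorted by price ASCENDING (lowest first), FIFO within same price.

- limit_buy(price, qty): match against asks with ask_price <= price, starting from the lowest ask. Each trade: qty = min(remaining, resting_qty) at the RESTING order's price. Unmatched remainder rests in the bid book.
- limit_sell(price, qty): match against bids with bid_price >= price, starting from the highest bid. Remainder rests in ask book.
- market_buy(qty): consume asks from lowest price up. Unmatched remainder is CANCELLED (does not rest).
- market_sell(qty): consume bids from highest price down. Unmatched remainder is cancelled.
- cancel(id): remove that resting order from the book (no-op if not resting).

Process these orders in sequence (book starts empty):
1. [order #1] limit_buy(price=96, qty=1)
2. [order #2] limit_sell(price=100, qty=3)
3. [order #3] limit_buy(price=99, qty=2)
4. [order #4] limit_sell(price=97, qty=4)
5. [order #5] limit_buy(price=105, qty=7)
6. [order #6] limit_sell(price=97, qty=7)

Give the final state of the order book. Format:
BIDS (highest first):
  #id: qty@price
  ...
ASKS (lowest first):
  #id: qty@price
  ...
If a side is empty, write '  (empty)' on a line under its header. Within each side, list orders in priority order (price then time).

After op 1 [order #1] limit_buy(price=96, qty=1): fills=none; bids=[#1:1@96] asks=[-]
After op 2 [order #2] limit_sell(price=100, qty=3): fills=none; bids=[#1:1@96] asks=[#2:3@100]
After op 3 [order #3] limit_buy(price=99, qty=2): fills=none; bids=[#3:2@99 #1:1@96] asks=[#2:3@100]
After op 4 [order #4] limit_sell(price=97, qty=4): fills=#3x#4:2@99; bids=[#1:1@96] asks=[#4:2@97 #2:3@100]
After op 5 [order #5] limit_buy(price=105, qty=7): fills=#5x#4:2@97 #5x#2:3@100; bids=[#5:2@105 #1:1@96] asks=[-]
After op 6 [order #6] limit_sell(price=97, qty=7): fills=#5x#6:2@105; bids=[#1:1@96] asks=[#6:5@97]

Answer: BIDS (highest first):
  #1: 1@96
ASKS (lowest first):
  #6: 5@97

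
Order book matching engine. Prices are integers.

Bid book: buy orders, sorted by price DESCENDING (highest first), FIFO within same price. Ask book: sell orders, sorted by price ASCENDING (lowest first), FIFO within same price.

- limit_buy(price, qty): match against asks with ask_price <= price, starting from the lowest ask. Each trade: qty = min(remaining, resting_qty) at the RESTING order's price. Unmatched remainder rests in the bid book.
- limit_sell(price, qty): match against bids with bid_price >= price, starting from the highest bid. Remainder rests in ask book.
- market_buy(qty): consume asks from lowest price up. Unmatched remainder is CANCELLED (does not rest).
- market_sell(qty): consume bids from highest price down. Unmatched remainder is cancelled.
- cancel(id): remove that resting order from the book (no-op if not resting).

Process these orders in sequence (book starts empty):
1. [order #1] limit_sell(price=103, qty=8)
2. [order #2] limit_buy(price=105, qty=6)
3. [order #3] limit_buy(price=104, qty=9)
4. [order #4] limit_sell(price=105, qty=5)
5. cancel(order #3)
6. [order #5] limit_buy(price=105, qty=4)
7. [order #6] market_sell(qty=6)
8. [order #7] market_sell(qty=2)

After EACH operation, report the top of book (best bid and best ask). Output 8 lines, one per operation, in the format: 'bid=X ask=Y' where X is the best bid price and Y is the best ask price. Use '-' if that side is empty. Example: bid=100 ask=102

Answer: bid=- ask=103
bid=- ask=103
bid=104 ask=-
bid=104 ask=105
bid=- ask=105
bid=- ask=105
bid=- ask=105
bid=- ask=105

Derivation:
After op 1 [order #1] limit_sell(price=103, qty=8): fills=none; bids=[-] asks=[#1:8@103]
After op 2 [order #2] limit_buy(price=105, qty=6): fills=#2x#1:6@103; bids=[-] asks=[#1:2@103]
After op 3 [order #3] limit_buy(price=104, qty=9): fills=#3x#1:2@103; bids=[#3:7@104] asks=[-]
After op 4 [order #4] limit_sell(price=105, qty=5): fills=none; bids=[#3:7@104] asks=[#4:5@105]
After op 5 cancel(order #3): fills=none; bids=[-] asks=[#4:5@105]
After op 6 [order #5] limit_buy(price=105, qty=4): fills=#5x#4:4@105; bids=[-] asks=[#4:1@105]
After op 7 [order #6] market_sell(qty=6): fills=none; bids=[-] asks=[#4:1@105]
After op 8 [order #7] market_sell(qty=2): fills=none; bids=[-] asks=[#4:1@105]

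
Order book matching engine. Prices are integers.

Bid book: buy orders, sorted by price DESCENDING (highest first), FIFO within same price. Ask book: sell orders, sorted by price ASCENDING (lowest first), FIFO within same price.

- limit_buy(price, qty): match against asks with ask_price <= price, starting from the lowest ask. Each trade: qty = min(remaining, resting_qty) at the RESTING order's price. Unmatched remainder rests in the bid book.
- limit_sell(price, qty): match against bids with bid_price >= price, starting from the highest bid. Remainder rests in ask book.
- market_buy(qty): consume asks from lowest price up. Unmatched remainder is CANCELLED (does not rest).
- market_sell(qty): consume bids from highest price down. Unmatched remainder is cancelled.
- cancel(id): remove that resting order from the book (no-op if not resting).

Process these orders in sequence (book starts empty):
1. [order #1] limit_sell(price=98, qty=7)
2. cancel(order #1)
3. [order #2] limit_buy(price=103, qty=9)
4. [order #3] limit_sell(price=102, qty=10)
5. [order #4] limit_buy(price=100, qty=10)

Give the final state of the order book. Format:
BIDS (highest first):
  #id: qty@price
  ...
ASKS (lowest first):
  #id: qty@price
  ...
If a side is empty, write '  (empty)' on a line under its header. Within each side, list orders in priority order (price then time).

After op 1 [order #1] limit_sell(price=98, qty=7): fills=none; bids=[-] asks=[#1:7@98]
After op 2 cancel(order #1): fills=none; bids=[-] asks=[-]
After op 3 [order #2] limit_buy(price=103, qty=9): fills=none; bids=[#2:9@103] asks=[-]
After op 4 [order #3] limit_sell(price=102, qty=10): fills=#2x#3:9@103; bids=[-] asks=[#3:1@102]
After op 5 [order #4] limit_buy(price=100, qty=10): fills=none; bids=[#4:10@100] asks=[#3:1@102]

Answer: BIDS (highest first):
  #4: 10@100
ASKS (lowest first):
  #3: 1@102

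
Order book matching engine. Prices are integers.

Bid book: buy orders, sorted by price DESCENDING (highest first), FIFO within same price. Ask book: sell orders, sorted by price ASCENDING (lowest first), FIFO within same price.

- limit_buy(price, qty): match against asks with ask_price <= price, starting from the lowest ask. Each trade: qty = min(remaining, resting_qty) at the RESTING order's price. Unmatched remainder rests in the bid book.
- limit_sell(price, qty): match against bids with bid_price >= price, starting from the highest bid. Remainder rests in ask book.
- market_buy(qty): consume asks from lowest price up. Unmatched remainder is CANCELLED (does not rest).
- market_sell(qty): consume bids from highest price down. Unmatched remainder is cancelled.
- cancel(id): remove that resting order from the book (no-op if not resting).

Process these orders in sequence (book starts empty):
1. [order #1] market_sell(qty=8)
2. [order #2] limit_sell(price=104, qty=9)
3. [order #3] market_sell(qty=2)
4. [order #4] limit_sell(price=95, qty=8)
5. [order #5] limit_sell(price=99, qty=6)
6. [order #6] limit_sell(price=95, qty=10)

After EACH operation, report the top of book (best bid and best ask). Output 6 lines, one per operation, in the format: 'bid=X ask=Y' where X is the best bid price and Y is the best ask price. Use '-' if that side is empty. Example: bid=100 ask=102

Answer: bid=- ask=-
bid=- ask=104
bid=- ask=104
bid=- ask=95
bid=- ask=95
bid=- ask=95

Derivation:
After op 1 [order #1] market_sell(qty=8): fills=none; bids=[-] asks=[-]
After op 2 [order #2] limit_sell(price=104, qty=9): fills=none; bids=[-] asks=[#2:9@104]
After op 3 [order #3] market_sell(qty=2): fills=none; bids=[-] asks=[#2:9@104]
After op 4 [order #4] limit_sell(price=95, qty=8): fills=none; bids=[-] asks=[#4:8@95 #2:9@104]
After op 5 [order #5] limit_sell(price=99, qty=6): fills=none; bids=[-] asks=[#4:8@95 #5:6@99 #2:9@104]
After op 6 [order #6] limit_sell(price=95, qty=10): fills=none; bids=[-] asks=[#4:8@95 #6:10@95 #5:6@99 #2:9@104]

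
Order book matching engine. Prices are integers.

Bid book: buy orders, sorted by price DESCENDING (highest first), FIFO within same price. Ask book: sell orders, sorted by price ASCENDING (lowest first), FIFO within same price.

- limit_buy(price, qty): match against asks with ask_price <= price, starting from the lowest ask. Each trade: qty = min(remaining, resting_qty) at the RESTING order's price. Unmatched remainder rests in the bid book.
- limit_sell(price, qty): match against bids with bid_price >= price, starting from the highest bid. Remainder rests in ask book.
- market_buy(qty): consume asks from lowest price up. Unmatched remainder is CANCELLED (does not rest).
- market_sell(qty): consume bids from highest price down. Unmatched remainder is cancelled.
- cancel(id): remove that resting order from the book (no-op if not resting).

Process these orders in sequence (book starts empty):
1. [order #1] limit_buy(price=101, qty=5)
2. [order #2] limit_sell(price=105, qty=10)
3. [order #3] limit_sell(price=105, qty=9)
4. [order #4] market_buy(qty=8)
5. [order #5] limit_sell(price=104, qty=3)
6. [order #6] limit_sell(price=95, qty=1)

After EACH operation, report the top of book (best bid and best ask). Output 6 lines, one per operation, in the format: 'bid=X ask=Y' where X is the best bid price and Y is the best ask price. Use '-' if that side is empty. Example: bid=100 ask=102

Answer: bid=101 ask=-
bid=101 ask=105
bid=101 ask=105
bid=101 ask=105
bid=101 ask=104
bid=101 ask=104

Derivation:
After op 1 [order #1] limit_buy(price=101, qty=5): fills=none; bids=[#1:5@101] asks=[-]
After op 2 [order #2] limit_sell(price=105, qty=10): fills=none; bids=[#1:5@101] asks=[#2:10@105]
After op 3 [order #3] limit_sell(price=105, qty=9): fills=none; bids=[#1:5@101] asks=[#2:10@105 #3:9@105]
After op 4 [order #4] market_buy(qty=8): fills=#4x#2:8@105; bids=[#1:5@101] asks=[#2:2@105 #3:9@105]
After op 5 [order #5] limit_sell(price=104, qty=3): fills=none; bids=[#1:5@101] asks=[#5:3@104 #2:2@105 #3:9@105]
After op 6 [order #6] limit_sell(price=95, qty=1): fills=#1x#6:1@101; bids=[#1:4@101] asks=[#5:3@104 #2:2@105 #3:9@105]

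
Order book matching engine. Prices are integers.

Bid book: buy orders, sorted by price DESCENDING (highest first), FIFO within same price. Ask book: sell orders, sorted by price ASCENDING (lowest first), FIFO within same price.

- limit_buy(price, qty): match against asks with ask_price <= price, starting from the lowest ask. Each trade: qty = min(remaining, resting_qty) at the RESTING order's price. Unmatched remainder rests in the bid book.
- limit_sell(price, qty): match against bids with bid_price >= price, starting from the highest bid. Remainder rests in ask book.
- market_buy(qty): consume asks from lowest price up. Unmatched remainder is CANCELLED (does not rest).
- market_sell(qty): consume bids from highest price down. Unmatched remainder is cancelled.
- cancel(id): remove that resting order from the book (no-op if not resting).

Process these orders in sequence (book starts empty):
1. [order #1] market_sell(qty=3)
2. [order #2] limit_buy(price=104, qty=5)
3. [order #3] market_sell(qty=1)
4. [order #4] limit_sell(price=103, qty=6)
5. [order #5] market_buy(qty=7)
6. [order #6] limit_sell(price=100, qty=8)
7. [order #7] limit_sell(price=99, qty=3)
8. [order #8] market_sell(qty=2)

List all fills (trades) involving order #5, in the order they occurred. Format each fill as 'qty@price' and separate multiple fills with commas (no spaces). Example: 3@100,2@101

After op 1 [order #1] market_sell(qty=3): fills=none; bids=[-] asks=[-]
After op 2 [order #2] limit_buy(price=104, qty=5): fills=none; bids=[#2:5@104] asks=[-]
After op 3 [order #3] market_sell(qty=1): fills=#2x#3:1@104; bids=[#2:4@104] asks=[-]
After op 4 [order #4] limit_sell(price=103, qty=6): fills=#2x#4:4@104; bids=[-] asks=[#4:2@103]
After op 5 [order #5] market_buy(qty=7): fills=#5x#4:2@103; bids=[-] asks=[-]
After op 6 [order #6] limit_sell(price=100, qty=8): fills=none; bids=[-] asks=[#6:8@100]
After op 7 [order #7] limit_sell(price=99, qty=3): fills=none; bids=[-] asks=[#7:3@99 #6:8@100]
After op 8 [order #8] market_sell(qty=2): fills=none; bids=[-] asks=[#7:3@99 #6:8@100]

Answer: 2@103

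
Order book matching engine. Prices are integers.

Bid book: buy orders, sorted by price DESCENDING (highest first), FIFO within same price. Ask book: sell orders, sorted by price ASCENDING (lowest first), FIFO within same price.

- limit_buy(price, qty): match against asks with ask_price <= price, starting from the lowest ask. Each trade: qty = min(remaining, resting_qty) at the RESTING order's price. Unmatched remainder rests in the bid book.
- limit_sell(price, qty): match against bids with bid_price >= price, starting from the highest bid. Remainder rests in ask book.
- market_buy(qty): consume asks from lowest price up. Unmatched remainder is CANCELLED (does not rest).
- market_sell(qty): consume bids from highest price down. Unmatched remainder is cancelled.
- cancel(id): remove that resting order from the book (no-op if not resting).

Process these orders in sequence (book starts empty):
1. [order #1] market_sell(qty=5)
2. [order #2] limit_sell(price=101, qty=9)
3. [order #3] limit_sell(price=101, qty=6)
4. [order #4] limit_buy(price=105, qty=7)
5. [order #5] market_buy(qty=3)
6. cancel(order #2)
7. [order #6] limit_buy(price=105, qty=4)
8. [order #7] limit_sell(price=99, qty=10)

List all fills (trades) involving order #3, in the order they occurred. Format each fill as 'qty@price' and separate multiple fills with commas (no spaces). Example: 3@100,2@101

After op 1 [order #1] market_sell(qty=5): fills=none; bids=[-] asks=[-]
After op 2 [order #2] limit_sell(price=101, qty=9): fills=none; bids=[-] asks=[#2:9@101]
After op 3 [order #3] limit_sell(price=101, qty=6): fills=none; bids=[-] asks=[#2:9@101 #3:6@101]
After op 4 [order #4] limit_buy(price=105, qty=7): fills=#4x#2:7@101; bids=[-] asks=[#2:2@101 #3:6@101]
After op 5 [order #5] market_buy(qty=3): fills=#5x#2:2@101 #5x#3:1@101; bids=[-] asks=[#3:5@101]
After op 6 cancel(order #2): fills=none; bids=[-] asks=[#3:5@101]
After op 7 [order #6] limit_buy(price=105, qty=4): fills=#6x#3:4@101; bids=[-] asks=[#3:1@101]
After op 8 [order #7] limit_sell(price=99, qty=10): fills=none; bids=[-] asks=[#7:10@99 #3:1@101]

Answer: 1@101,4@101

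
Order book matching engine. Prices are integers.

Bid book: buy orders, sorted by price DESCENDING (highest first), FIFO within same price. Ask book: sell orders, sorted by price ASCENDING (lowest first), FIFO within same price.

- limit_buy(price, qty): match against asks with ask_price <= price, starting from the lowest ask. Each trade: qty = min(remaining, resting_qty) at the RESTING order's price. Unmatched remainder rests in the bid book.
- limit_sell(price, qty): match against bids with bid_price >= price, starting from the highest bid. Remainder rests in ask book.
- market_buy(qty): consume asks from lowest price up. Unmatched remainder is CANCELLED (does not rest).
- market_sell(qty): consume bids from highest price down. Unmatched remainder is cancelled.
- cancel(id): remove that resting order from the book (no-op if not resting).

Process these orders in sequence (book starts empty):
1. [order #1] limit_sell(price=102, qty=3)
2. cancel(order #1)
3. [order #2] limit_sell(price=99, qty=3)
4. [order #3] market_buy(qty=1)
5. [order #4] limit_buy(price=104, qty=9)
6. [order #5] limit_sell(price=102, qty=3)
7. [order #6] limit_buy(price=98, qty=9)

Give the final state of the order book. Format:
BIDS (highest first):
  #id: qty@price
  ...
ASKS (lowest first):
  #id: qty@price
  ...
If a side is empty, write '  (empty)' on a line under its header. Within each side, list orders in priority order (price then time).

After op 1 [order #1] limit_sell(price=102, qty=3): fills=none; bids=[-] asks=[#1:3@102]
After op 2 cancel(order #1): fills=none; bids=[-] asks=[-]
After op 3 [order #2] limit_sell(price=99, qty=3): fills=none; bids=[-] asks=[#2:3@99]
After op 4 [order #3] market_buy(qty=1): fills=#3x#2:1@99; bids=[-] asks=[#2:2@99]
After op 5 [order #4] limit_buy(price=104, qty=9): fills=#4x#2:2@99; bids=[#4:7@104] asks=[-]
After op 6 [order #5] limit_sell(price=102, qty=3): fills=#4x#5:3@104; bids=[#4:4@104] asks=[-]
After op 7 [order #6] limit_buy(price=98, qty=9): fills=none; bids=[#4:4@104 #6:9@98] asks=[-]

Answer: BIDS (highest first):
  #4: 4@104
  #6: 9@98
ASKS (lowest first):
  (empty)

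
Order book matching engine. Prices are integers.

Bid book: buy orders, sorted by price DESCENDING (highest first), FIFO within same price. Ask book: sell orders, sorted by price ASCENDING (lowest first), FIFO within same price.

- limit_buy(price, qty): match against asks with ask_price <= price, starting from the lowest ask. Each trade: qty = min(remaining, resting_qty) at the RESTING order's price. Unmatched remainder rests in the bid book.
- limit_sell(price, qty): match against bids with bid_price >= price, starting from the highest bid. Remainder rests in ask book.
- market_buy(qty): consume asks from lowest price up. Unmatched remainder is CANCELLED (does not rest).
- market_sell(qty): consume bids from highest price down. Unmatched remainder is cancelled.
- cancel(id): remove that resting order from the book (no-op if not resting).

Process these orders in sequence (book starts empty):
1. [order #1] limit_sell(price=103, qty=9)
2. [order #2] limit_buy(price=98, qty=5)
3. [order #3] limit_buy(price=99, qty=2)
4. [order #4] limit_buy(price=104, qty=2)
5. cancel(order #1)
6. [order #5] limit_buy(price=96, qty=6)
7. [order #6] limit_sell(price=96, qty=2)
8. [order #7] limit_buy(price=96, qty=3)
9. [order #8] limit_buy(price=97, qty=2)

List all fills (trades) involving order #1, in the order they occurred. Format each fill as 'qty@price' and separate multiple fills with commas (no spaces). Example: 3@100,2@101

After op 1 [order #1] limit_sell(price=103, qty=9): fills=none; bids=[-] asks=[#1:9@103]
After op 2 [order #2] limit_buy(price=98, qty=5): fills=none; bids=[#2:5@98] asks=[#1:9@103]
After op 3 [order #3] limit_buy(price=99, qty=2): fills=none; bids=[#3:2@99 #2:5@98] asks=[#1:9@103]
After op 4 [order #4] limit_buy(price=104, qty=2): fills=#4x#1:2@103; bids=[#3:2@99 #2:5@98] asks=[#1:7@103]
After op 5 cancel(order #1): fills=none; bids=[#3:2@99 #2:5@98] asks=[-]
After op 6 [order #5] limit_buy(price=96, qty=6): fills=none; bids=[#3:2@99 #2:5@98 #5:6@96] asks=[-]
After op 7 [order #6] limit_sell(price=96, qty=2): fills=#3x#6:2@99; bids=[#2:5@98 #5:6@96] asks=[-]
After op 8 [order #7] limit_buy(price=96, qty=3): fills=none; bids=[#2:5@98 #5:6@96 #7:3@96] asks=[-]
After op 9 [order #8] limit_buy(price=97, qty=2): fills=none; bids=[#2:5@98 #8:2@97 #5:6@96 #7:3@96] asks=[-]

Answer: 2@103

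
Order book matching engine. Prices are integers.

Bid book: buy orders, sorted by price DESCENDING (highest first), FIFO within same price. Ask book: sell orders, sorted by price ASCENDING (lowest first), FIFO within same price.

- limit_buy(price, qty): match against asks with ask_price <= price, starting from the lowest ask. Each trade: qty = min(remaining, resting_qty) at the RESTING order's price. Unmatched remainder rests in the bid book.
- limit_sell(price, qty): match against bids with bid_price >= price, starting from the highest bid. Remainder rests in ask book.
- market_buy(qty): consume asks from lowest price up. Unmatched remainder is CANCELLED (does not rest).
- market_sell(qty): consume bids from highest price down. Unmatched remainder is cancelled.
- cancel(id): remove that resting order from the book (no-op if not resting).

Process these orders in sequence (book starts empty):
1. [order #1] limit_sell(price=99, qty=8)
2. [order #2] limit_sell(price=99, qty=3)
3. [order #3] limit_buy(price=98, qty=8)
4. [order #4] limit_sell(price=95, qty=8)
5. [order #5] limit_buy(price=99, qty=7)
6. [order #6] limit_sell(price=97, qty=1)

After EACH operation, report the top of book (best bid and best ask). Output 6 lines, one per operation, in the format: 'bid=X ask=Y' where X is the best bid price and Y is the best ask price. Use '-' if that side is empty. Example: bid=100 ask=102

After op 1 [order #1] limit_sell(price=99, qty=8): fills=none; bids=[-] asks=[#1:8@99]
After op 2 [order #2] limit_sell(price=99, qty=3): fills=none; bids=[-] asks=[#1:8@99 #2:3@99]
After op 3 [order #3] limit_buy(price=98, qty=8): fills=none; bids=[#3:8@98] asks=[#1:8@99 #2:3@99]
After op 4 [order #4] limit_sell(price=95, qty=8): fills=#3x#4:8@98; bids=[-] asks=[#1:8@99 #2:3@99]
After op 5 [order #5] limit_buy(price=99, qty=7): fills=#5x#1:7@99; bids=[-] asks=[#1:1@99 #2:3@99]
After op 6 [order #6] limit_sell(price=97, qty=1): fills=none; bids=[-] asks=[#6:1@97 #1:1@99 #2:3@99]

Answer: bid=- ask=99
bid=- ask=99
bid=98 ask=99
bid=- ask=99
bid=- ask=99
bid=- ask=97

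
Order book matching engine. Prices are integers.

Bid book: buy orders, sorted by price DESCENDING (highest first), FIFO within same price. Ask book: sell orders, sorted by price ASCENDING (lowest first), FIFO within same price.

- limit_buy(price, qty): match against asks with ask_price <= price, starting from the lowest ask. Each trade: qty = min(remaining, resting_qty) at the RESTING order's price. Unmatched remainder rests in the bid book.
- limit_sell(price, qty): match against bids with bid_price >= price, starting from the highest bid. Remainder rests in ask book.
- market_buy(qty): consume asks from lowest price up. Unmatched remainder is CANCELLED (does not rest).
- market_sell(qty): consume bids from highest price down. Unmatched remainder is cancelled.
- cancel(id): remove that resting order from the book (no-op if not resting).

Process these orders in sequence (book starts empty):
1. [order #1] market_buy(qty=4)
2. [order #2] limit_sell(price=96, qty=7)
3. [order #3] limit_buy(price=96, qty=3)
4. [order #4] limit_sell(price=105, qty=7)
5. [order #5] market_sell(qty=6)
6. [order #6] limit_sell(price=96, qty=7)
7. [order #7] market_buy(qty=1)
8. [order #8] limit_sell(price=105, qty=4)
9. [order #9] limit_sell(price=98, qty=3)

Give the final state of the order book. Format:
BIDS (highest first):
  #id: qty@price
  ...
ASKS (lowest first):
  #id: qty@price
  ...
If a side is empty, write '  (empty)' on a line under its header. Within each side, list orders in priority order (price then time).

After op 1 [order #1] market_buy(qty=4): fills=none; bids=[-] asks=[-]
After op 2 [order #2] limit_sell(price=96, qty=7): fills=none; bids=[-] asks=[#2:7@96]
After op 3 [order #3] limit_buy(price=96, qty=3): fills=#3x#2:3@96; bids=[-] asks=[#2:4@96]
After op 4 [order #4] limit_sell(price=105, qty=7): fills=none; bids=[-] asks=[#2:4@96 #4:7@105]
After op 5 [order #5] market_sell(qty=6): fills=none; bids=[-] asks=[#2:4@96 #4:7@105]
After op 6 [order #6] limit_sell(price=96, qty=7): fills=none; bids=[-] asks=[#2:4@96 #6:7@96 #4:7@105]
After op 7 [order #7] market_buy(qty=1): fills=#7x#2:1@96; bids=[-] asks=[#2:3@96 #6:7@96 #4:7@105]
After op 8 [order #8] limit_sell(price=105, qty=4): fills=none; bids=[-] asks=[#2:3@96 #6:7@96 #4:7@105 #8:4@105]
After op 9 [order #9] limit_sell(price=98, qty=3): fills=none; bids=[-] asks=[#2:3@96 #6:7@96 #9:3@98 #4:7@105 #8:4@105]

Answer: BIDS (highest first):
  (empty)
ASKS (lowest first):
  #2: 3@96
  #6: 7@96
  #9: 3@98
  #4: 7@105
  #8: 4@105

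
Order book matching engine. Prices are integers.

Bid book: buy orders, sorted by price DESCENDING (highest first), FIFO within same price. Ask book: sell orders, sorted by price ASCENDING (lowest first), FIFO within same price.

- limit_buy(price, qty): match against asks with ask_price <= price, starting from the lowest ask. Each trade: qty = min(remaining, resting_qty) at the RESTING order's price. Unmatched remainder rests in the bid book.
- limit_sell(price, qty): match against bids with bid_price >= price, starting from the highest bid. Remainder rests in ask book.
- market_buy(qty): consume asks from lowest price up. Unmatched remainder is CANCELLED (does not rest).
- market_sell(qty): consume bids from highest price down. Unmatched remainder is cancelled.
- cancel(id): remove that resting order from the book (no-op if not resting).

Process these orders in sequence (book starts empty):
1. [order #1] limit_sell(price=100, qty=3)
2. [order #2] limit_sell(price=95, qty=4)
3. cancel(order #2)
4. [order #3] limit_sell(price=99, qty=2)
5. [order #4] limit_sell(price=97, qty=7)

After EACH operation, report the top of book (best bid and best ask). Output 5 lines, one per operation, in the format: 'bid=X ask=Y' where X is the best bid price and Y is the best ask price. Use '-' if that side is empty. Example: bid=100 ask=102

After op 1 [order #1] limit_sell(price=100, qty=3): fills=none; bids=[-] asks=[#1:3@100]
After op 2 [order #2] limit_sell(price=95, qty=4): fills=none; bids=[-] asks=[#2:4@95 #1:3@100]
After op 3 cancel(order #2): fills=none; bids=[-] asks=[#1:3@100]
After op 4 [order #3] limit_sell(price=99, qty=2): fills=none; bids=[-] asks=[#3:2@99 #1:3@100]
After op 5 [order #4] limit_sell(price=97, qty=7): fills=none; bids=[-] asks=[#4:7@97 #3:2@99 #1:3@100]

Answer: bid=- ask=100
bid=- ask=95
bid=- ask=100
bid=- ask=99
bid=- ask=97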